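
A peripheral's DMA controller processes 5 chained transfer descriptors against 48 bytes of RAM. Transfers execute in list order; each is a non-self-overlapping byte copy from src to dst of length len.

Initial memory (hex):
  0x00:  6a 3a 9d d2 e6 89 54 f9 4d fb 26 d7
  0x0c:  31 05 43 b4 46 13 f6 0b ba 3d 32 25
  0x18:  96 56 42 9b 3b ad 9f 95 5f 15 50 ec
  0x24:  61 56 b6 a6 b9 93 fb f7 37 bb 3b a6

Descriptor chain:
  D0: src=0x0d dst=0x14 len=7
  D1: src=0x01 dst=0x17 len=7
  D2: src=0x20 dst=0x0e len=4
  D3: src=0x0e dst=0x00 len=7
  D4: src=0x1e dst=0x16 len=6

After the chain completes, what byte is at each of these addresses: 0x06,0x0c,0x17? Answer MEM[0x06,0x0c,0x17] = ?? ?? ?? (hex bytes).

#0 dst[0x14+7] := {0x05,0x43,0xb4,0x46,0x13,0xf6,0x0b}
#1 dst[0x17+7] := {0x3a,0x9d,0xd2,0xe6,0x89,0x54,0xf9}
#2 dst[0x0e+4] := {0x5f,0x15,0x50,0xec}
#3 dst[0x00+7] := {0x5f,0x15,0x50,0xec,0xf6,0x0b,0x05}
#4 dst[0x16+6] := {0x9f,0x95,0x5f,0x15,0x50,0xec}
query mem[0x06]=0x05, mem[0x0c]=0x31, mem[0x17]=0x95

MEM[0x06,0x0c,0x17] = 05 31 95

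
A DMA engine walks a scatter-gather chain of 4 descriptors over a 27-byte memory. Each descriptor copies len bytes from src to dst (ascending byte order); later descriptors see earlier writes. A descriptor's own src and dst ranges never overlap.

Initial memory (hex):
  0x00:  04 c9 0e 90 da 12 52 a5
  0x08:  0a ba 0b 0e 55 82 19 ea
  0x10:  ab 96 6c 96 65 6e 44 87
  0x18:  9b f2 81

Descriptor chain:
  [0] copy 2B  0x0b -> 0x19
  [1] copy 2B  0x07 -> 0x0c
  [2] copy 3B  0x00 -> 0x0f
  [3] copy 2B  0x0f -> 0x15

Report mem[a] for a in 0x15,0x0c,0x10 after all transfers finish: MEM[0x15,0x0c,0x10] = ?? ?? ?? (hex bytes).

MEM[0x15,0x0c,0x10] = 04 a5 c9

  after D0: wrote 2B at 0x19 = 0e55
  after D1: wrote 2B at 0x0c = a50a
  after D2: wrote 3B at 0x0f = 04c90e
  after D3: wrote 2B at 0x15 = 04c9
query mem[0x15]=0x04, mem[0x0c]=0xa5, mem[0x10]=0xc9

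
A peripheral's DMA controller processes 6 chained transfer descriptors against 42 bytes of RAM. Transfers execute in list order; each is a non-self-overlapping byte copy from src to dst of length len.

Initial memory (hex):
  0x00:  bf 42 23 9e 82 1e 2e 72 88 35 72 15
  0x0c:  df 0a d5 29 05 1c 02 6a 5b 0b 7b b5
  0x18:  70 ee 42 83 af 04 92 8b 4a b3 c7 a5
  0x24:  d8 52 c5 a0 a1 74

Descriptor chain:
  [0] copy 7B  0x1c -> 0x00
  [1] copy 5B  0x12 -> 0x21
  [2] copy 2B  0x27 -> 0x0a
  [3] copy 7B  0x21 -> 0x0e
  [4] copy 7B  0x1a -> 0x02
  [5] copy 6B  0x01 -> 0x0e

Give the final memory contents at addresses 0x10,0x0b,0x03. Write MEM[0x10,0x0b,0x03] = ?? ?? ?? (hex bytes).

MEM[0x10,0x0b,0x03] = 83 a1 83

  after D0: wrote 7B at 0x00 = af04928b4ab3c7
  after D1: wrote 5B at 0x21 = 026a5b0b7b
  after D2: wrote 2B at 0x0a = a0a1
  after D3: wrote 7B at 0x0e = 026a5b0b7bc5a0
  after D4: wrote 7B at 0x02 = 4283af04928b4a
  after D5: wrote 6B at 0x0e = 044283af0492
query mem[0x10]=0x83, mem[0x0b]=0xa1, mem[0x03]=0x83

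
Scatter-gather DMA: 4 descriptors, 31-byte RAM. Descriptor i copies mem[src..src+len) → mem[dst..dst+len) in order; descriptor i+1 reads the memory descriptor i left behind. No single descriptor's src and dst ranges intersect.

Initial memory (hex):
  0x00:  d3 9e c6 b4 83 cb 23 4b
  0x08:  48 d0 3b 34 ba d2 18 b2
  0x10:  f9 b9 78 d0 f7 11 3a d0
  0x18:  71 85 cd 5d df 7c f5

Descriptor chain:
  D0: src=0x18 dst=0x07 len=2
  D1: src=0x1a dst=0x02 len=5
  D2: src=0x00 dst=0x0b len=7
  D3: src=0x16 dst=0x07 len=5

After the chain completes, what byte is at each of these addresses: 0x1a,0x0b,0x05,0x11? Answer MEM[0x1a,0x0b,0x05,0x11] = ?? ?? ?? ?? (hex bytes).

D0: mem[0x07..0x08] <- [71 85]
D1: mem[0x02..0x06] <- [cd 5d df 7c f5]
D2: mem[0x0b..0x11] <- [d3 9e cd 5d df 7c f5]
D3: mem[0x07..0x0b] <- [3a d0 71 85 cd]
query mem[0x1a]=0xcd, mem[0x0b]=0xcd, mem[0x05]=0x7c, mem[0x11]=0xf5

MEM[0x1a,0x0b,0x05,0x11] = cd cd 7c f5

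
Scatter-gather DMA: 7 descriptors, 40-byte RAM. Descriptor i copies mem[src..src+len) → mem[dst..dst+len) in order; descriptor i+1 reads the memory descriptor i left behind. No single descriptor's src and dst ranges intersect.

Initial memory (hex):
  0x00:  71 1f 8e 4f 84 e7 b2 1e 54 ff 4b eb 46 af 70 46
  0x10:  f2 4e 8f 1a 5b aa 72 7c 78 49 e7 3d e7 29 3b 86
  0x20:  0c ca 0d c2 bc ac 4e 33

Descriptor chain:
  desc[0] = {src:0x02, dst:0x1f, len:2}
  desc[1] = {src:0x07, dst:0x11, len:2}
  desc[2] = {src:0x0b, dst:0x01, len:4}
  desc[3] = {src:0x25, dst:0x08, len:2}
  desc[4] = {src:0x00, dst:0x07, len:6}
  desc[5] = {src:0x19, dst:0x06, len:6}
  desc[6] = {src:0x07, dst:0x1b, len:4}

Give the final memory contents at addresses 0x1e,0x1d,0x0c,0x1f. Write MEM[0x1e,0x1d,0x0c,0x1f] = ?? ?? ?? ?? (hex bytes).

D0: mem[0x1f..0x20] <- [8e 4f]
D1: mem[0x11..0x12] <- [1e 54]
D2: mem[0x01..0x04] <- [eb 46 af 70]
D3: mem[0x08..0x09] <- [ac 4e]
D4: mem[0x07..0x0c] <- [71 eb 46 af 70 e7]
D5: mem[0x06..0x0b] <- [49 e7 3d e7 29 3b]
D6: mem[0x1b..0x1e] <- [e7 3d e7 29]
query mem[0x1e]=0x29, mem[0x1d]=0xe7, mem[0x0c]=0xe7, mem[0x1f]=0x8e

MEM[0x1e,0x1d,0x0c,0x1f] = 29 e7 e7 8e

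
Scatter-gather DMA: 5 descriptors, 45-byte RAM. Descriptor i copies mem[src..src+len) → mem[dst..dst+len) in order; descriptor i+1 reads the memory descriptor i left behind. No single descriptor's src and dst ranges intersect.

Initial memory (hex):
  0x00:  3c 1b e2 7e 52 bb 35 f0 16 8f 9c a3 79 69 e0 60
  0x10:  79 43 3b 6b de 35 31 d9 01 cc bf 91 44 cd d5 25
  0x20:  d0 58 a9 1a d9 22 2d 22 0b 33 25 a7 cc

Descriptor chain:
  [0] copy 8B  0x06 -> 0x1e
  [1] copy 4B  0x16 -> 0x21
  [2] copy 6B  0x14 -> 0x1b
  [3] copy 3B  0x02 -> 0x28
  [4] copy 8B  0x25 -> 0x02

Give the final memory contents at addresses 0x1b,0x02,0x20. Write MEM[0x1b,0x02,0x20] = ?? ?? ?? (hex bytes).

MEM[0x1b,0x02,0x20] = de 69 cc

  after D0: wrote 8B at 0x1e = 35f0168f9ca37969
  after D1: wrote 4B at 0x21 = 31d901cc
  after D2: wrote 6B at 0x1b = de3531d901cc
  after D3: wrote 3B at 0x28 = e27e52
  after D4: wrote 8B at 0x02 = 692d22e27e52a7cc
query mem[0x1b]=0xde, mem[0x02]=0x69, mem[0x20]=0xcc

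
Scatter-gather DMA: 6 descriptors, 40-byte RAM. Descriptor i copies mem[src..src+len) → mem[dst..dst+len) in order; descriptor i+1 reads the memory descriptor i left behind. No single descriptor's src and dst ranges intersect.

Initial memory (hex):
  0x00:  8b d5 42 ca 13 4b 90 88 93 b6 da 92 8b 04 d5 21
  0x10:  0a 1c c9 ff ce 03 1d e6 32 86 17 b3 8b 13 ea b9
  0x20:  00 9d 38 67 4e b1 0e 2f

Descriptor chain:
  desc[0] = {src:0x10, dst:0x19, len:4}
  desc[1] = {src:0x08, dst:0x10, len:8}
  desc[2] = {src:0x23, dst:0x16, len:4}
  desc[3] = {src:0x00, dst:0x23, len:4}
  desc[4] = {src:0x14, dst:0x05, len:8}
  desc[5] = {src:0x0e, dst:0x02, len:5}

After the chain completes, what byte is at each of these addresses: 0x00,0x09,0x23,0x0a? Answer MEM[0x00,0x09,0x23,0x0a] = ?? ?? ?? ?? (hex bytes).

  after D0: wrote 4B at 0x19 = 0a1cc9ff
  after D1: wrote 8B at 0x10 = 93b6da928b04d521
  after D2: wrote 4B at 0x16 = 674eb10e
  after D3: wrote 4B at 0x23 = 8bd542ca
  after D4: wrote 8B at 0x05 = 8b04674eb10e1cc9
  after D5: wrote 5B at 0x02 = d52193b6da
query mem[0x00]=0x8b, mem[0x09]=0xb1, mem[0x23]=0x8b, mem[0x0a]=0x0e

MEM[0x00,0x09,0x23,0x0a] = 8b b1 8b 0e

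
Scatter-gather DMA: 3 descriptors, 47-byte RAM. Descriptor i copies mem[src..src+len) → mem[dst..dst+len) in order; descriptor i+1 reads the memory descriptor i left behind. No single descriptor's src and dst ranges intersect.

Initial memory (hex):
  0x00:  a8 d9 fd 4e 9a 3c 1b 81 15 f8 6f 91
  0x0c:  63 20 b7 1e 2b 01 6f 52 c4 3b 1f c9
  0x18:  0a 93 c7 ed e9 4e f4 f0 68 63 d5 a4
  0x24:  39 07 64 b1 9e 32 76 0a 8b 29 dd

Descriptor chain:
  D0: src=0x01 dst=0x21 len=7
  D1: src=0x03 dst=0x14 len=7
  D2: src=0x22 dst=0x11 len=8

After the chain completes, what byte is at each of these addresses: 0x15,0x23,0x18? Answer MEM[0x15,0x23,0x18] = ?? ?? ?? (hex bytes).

[0] 0x01->0x21 len=7 : d9 fd 4e 9a 3c 1b 81
[1] 0x03->0x14 len=7 : 4e 9a 3c 1b 81 15 f8
[2] 0x22->0x11 len=8 : fd 4e 9a 3c 1b 81 9e 32
query mem[0x15]=0x1b, mem[0x23]=0x4e, mem[0x18]=0x32

MEM[0x15,0x23,0x18] = 1b 4e 32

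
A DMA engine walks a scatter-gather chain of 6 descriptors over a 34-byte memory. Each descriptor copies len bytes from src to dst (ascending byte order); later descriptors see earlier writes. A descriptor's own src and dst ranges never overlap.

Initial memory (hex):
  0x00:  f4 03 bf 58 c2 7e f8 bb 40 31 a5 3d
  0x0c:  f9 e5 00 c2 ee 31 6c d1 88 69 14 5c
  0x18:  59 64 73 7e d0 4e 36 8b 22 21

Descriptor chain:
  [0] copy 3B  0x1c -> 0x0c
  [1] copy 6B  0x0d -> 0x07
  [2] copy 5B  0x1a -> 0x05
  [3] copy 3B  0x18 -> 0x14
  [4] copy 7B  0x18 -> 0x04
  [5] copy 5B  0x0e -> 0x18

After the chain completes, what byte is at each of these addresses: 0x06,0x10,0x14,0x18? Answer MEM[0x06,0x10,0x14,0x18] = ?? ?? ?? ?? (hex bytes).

MEM[0x06,0x10,0x14,0x18] = 73 ee 59 36

[0] 0x1c->0x0c len=3 : d0 4e 36
[1] 0x0d->0x07 len=6 : 4e 36 c2 ee 31 6c
[2] 0x1a->0x05 len=5 : 73 7e d0 4e 36
[3] 0x18->0x14 len=3 : 59 64 73
[4] 0x18->0x04 len=7 : 59 64 73 7e d0 4e 36
[5] 0x0e->0x18 len=5 : 36 c2 ee 31 6c
query mem[0x06]=0x73, mem[0x10]=0xee, mem[0x14]=0x59, mem[0x18]=0x36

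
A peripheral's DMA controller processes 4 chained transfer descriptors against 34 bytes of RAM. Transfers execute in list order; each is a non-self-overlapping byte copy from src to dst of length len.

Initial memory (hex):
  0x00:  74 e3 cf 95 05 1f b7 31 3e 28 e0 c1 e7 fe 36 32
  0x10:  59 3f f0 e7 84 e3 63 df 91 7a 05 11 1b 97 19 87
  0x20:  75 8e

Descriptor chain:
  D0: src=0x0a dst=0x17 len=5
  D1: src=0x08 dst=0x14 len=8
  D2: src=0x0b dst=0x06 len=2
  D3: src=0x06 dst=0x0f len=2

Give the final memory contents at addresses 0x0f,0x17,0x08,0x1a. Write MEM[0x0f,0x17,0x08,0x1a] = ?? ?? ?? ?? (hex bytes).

MEM[0x0f,0x17,0x08,0x1a] = c1 c1 3e 36

#0 dst[0x17+5] := {0xe0,0xc1,0xe7,0xfe,0x36}
#1 dst[0x14+8] := {0x3e,0x28,0xe0,0xc1,0xe7,0xfe,0x36,0x32}
#2 dst[0x06+2] := {0xc1,0xe7}
#3 dst[0x0f+2] := {0xc1,0xe7}
query mem[0x0f]=0xc1, mem[0x17]=0xc1, mem[0x08]=0x3e, mem[0x1a]=0x36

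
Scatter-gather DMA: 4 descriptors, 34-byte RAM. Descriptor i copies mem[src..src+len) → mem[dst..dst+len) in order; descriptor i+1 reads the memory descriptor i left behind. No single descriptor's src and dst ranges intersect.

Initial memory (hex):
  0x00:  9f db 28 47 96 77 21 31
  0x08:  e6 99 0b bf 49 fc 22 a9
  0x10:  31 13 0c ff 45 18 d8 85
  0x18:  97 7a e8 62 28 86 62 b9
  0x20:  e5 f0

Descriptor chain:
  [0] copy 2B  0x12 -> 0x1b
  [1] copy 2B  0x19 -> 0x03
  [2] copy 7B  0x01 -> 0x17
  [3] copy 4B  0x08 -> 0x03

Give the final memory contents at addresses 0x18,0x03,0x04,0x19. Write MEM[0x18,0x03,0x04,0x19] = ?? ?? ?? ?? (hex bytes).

  after D0: wrote 2B at 0x1b = 0cff
  after D1: wrote 2B at 0x03 = 7ae8
  after D2: wrote 7B at 0x17 = db287ae8772131
  after D3: wrote 4B at 0x03 = e6990bbf
query mem[0x18]=0x28, mem[0x03]=0xe6, mem[0x04]=0x99, mem[0x19]=0x7a

MEM[0x18,0x03,0x04,0x19] = 28 e6 99 7a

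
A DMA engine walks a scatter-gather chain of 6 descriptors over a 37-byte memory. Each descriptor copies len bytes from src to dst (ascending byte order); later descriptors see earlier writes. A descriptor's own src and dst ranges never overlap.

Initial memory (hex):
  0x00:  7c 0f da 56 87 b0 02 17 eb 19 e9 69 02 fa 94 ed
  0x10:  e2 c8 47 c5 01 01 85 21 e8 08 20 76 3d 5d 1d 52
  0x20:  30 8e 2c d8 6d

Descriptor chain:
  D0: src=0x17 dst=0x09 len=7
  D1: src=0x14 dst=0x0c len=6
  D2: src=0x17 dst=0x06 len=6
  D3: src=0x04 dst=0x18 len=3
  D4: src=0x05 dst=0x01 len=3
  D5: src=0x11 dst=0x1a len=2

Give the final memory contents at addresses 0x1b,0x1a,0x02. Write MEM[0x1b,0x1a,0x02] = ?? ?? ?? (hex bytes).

MEM[0x1b,0x1a,0x02] = 47 08 21

  after D0: wrote 7B at 0x09 = 21e80820763d5d
  after D1: wrote 6B at 0x0c = 01018521e808
  after D2: wrote 6B at 0x06 = 21e80820763d
  after D3: wrote 3B at 0x18 = 87b021
  after D4: wrote 3B at 0x01 = b021e8
  after D5: wrote 2B at 0x1a = 0847
query mem[0x1b]=0x47, mem[0x1a]=0x08, mem[0x02]=0x21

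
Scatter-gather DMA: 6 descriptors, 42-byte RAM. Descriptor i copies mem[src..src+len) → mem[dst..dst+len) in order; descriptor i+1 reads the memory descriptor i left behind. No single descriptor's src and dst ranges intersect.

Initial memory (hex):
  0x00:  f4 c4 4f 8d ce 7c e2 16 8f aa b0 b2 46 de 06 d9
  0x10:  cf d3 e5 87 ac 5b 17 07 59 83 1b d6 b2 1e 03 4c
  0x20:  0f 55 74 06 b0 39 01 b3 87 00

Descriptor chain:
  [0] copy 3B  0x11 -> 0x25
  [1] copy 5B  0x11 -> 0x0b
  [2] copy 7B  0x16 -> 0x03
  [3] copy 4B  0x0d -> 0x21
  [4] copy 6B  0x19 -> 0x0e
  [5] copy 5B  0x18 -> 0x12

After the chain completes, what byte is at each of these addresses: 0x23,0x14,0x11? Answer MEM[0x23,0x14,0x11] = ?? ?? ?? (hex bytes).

[0] 0x11->0x25 len=3 : d3 e5 87
[1] 0x11->0x0b len=5 : d3 e5 87 ac 5b
[2] 0x16->0x03 len=7 : 17 07 59 83 1b d6 b2
[3] 0x0d->0x21 len=4 : 87 ac 5b cf
[4] 0x19->0x0e len=6 : 83 1b d6 b2 1e 03
[5] 0x18->0x12 len=5 : 59 83 1b d6 b2
query mem[0x23]=0x5b, mem[0x14]=0x1b, mem[0x11]=0xb2

MEM[0x23,0x14,0x11] = 5b 1b b2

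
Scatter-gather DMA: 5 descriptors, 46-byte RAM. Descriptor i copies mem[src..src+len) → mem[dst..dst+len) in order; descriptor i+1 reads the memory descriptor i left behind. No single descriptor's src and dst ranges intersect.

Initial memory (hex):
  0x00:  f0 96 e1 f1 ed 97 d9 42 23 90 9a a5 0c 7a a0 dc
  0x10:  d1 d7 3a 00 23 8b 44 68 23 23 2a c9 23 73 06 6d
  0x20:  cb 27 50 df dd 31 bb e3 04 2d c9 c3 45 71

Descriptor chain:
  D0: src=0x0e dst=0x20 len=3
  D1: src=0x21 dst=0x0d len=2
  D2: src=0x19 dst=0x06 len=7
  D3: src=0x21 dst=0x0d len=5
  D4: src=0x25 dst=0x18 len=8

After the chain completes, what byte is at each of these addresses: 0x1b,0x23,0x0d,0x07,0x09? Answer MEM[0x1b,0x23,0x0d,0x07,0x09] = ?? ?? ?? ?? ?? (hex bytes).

MEM[0x1b,0x23,0x0d,0x07,0x09] = 04 df dc 2a 23

[0] 0x0e->0x20 len=3 : a0 dc d1
[1] 0x21->0x0d len=2 : dc d1
[2] 0x19->0x06 len=7 : 23 2a c9 23 73 06 6d
[3] 0x21->0x0d len=5 : dc d1 df dd 31
[4] 0x25->0x18 len=8 : 31 bb e3 04 2d c9 c3 45
query mem[0x1b]=0x04, mem[0x23]=0xdf, mem[0x0d]=0xdc, mem[0x07]=0x2a, mem[0x09]=0x23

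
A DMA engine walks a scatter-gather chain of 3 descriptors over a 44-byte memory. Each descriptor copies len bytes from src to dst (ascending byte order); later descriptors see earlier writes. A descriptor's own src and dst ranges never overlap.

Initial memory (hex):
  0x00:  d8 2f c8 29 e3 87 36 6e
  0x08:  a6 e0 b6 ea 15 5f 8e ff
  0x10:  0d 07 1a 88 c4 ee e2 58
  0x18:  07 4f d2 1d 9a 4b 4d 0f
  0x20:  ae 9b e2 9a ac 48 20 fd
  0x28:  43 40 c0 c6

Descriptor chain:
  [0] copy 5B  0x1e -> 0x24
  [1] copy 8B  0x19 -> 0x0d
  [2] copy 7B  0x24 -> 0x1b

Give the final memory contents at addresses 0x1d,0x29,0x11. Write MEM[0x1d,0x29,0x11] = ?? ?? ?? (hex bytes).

MEM[0x1d,0x29,0x11] = ae 40 4b

[0] 0x1e->0x24 len=5 : 4d 0f ae 9b e2
[1] 0x19->0x0d len=8 : 4f d2 1d 9a 4b 4d 0f ae
[2] 0x24->0x1b len=7 : 4d 0f ae 9b e2 40 c0
query mem[0x1d]=0xae, mem[0x29]=0x40, mem[0x11]=0x4b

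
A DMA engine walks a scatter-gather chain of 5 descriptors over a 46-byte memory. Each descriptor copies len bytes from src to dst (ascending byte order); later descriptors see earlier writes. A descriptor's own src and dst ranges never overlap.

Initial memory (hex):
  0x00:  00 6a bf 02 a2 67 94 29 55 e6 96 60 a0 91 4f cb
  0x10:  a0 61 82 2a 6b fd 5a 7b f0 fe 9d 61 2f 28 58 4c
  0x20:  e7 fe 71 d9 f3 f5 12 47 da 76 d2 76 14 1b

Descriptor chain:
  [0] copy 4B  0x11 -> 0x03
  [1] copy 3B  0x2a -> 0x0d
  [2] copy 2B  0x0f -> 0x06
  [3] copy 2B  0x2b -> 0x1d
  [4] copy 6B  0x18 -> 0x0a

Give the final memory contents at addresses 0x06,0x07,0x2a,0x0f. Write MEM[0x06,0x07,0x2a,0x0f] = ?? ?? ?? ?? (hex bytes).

MEM[0x06,0x07,0x2a,0x0f] = 14 a0 d2 76

D0: mem[0x03..0x06] <- [61 82 2a 6b]
D1: mem[0x0d..0x0f] <- [d2 76 14]
D2: mem[0x06..0x07] <- [14 a0]
D3: mem[0x1d..0x1e] <- [76 14]
D4: mem[0x0a..0x0f] <- [f0 fe 9d 61 2f 76]
query mem[0x06]=0x14, mem[0x07]=0xa0, mem[0x2a]=0xd2, mem[0x0f]=0x76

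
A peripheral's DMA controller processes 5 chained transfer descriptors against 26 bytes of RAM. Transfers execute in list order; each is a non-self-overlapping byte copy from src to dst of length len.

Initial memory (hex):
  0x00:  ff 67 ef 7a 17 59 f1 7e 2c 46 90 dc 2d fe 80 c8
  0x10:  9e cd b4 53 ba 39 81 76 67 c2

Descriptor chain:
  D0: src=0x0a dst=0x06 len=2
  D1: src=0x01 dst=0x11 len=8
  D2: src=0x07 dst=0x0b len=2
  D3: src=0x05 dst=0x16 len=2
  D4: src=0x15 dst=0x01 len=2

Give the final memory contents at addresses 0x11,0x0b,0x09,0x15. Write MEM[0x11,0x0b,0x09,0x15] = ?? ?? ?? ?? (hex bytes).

  after D0: wrote 2B at 0x06 = 90dc
  after D1: wrote 8B at 0x11 = 67ef7a175990dc2c
  after D2: wrote 2B at 0x0b = dc2c
  after D3: wrote 2B at 0x16 = 5990
  after D4: wrote 2B at 0x01 = 5959
query mem[0x11]=0x67, mem[0x0b]=0xdc, mem[0x09]=0x46, mem[0x15]=0x59

MEM[0x11,0x0b,0x09,0x15] = 67 dc 46 59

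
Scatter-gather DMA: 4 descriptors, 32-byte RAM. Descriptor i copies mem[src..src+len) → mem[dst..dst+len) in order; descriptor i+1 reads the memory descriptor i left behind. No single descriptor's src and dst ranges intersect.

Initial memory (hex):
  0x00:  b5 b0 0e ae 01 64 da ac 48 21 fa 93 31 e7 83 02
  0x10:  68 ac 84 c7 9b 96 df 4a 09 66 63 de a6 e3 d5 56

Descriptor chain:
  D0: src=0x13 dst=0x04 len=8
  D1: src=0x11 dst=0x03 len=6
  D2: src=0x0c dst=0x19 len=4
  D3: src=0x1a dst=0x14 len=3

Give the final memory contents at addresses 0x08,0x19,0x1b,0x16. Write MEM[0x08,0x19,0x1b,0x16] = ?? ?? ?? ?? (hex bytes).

[0] 0x13->0x04 len=8 : c7 9b 96 df 4a 09 66 63
[1] 0x11->0x03 len=6 : ac 84 c7 9b 96 df
[2] 0x0c->0x19 len=4 : 31 e7 83 02
[3] 0x1a->0x14 len=3 : e7 83 02
query mem[0x08]=0xdf, mem[0x19]=0x31, mem[0x1b]=0x83, mem[0x16]=0x02

MEM[0x08,0x19,0x1b,0x16] = df 31 83 02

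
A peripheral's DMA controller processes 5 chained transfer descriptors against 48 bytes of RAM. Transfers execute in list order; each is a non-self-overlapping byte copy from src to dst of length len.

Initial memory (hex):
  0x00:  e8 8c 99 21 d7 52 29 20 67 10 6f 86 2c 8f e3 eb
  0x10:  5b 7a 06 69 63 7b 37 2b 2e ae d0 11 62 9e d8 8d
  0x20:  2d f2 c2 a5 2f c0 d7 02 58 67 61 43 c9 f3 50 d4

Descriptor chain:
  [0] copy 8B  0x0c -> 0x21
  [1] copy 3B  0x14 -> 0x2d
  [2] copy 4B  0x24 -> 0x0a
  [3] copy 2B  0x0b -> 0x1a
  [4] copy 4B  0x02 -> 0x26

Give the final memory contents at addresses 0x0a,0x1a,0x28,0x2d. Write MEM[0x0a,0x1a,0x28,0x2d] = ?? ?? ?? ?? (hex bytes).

MEM[0x0a,0x1a,0x28,0x2d] = eb 5b d7 63

[0] 0x0c->0x21 len=8 : 2c 8f e3 eb 5b 7a 06 69
[1] 0x14->0x2d len=3 : 63 7b 37
[2] 0x24->0x0a len=4 : eb 5b 7a 06
[3] 0x0b->0x1a len=2 : 5b 7a
[4] 0x02->0x26 len=4 : 99 21 d7 52
query mem[0x0a]=0xeb, mem[0x1a]=0x5b, mem[0x28]=0xd7, mem[0x2d]=0x63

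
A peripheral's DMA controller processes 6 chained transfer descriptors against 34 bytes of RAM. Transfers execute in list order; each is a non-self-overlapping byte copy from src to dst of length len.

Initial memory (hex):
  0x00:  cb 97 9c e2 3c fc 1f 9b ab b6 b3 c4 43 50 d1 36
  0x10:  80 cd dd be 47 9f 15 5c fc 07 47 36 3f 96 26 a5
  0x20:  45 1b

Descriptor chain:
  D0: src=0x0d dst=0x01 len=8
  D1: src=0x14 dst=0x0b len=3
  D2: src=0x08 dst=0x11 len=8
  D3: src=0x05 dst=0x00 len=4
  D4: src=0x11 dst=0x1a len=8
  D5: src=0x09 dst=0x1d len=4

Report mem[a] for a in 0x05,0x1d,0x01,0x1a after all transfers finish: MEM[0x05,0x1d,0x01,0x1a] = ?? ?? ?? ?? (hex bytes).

#0 dst[0x01+8] := {0x50,0xd1,0x36,0x80,0xcd,0xdd,0xbe,0x47}
#1 dst[0x0b+3] := {0x47,0x9f,0x15}
#2 dst[0x11+8] := {0x47,0xb6,0xb3,0x47,0x9f,0x15,0xd1,0x36}
#3 dst[0x00+4] := {0xcd,0xdd,0xbe,0x47}
#4 dst[0x1a+8] := {0x47,0xb6,0xb3,0x47,0x9f,0x15,0xd1,0x36}
#5 dst[0x1d+4] := {0xb6,0xb3,0x47,0x9f}
query mem[0x05]=0xcd, mem[0x1d]=0xb6, mem[0x01]=0xdd, mem[0x1a]=0x47

MEM[0x05,0x1d,0x01,0x1a] = cd b6 dd 47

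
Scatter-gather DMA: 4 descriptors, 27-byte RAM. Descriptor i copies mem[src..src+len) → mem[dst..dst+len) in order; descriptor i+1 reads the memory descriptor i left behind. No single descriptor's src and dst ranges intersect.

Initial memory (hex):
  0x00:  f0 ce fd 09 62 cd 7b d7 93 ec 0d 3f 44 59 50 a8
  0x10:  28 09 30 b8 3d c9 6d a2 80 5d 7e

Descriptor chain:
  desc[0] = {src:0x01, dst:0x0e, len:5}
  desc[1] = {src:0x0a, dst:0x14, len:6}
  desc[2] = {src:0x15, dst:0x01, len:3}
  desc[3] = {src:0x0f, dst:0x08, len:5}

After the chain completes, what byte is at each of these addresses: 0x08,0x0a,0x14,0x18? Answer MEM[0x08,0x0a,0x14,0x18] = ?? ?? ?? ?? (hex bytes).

MEM[0x08,0x0a,0x14,0x18] = fd 62 0d ce

  after D0: wrote 5B at 0x0e = cefd0962cd
  after D1: wrote 6B at 0x14 = 0d3f4459cefd
  after D2: wrote 3B at 0x01 = 3f4459
  after D3: wrote 5B at 0x08 = fd0962cdb8
query mem[0x08]=0xfd, mem[0x0a]=0x62, mem[0x14]=0x0d, mem[0x18]=0xce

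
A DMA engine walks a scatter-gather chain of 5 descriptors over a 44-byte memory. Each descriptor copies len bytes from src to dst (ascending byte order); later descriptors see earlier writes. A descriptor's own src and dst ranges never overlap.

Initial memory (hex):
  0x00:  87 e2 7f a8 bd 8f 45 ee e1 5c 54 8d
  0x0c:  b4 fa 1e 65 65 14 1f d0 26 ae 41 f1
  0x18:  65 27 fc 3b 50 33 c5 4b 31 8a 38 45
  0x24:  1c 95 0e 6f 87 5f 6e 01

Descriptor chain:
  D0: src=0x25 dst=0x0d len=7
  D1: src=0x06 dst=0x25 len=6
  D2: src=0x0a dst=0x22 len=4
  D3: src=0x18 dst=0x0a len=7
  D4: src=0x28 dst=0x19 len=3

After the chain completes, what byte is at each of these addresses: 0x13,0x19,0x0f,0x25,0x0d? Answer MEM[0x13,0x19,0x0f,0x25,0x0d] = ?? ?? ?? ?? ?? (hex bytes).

MEM[0x13,0x19,0x0f,0x25,0x0d] = 01 5c 33 95 3b

#0 dst[0x0d+7] := {0x95,0x0e,0x6f,0x87,0x5f,0x6e,0x01}
#1 dst[0x25+6] := {0x45,0xee,0xe1,0x5c,0x54,0x8d}
#2 dst[0x22+4] := {0x54,0x8d,0xb4,0x95}
#3 dst[0x0a+7] := {0x65,0x27,0xfc,0x3b,0x50,0x33,0xc5}
#4 dst[0x19+3] := {0x5c,0x54,0x8d}
query mem[0x13]=0x01, mem[0x19]=0x5c, mem[0x0f]=0x33, mem[0x25]=0x95, mem[0x0d]=0x3b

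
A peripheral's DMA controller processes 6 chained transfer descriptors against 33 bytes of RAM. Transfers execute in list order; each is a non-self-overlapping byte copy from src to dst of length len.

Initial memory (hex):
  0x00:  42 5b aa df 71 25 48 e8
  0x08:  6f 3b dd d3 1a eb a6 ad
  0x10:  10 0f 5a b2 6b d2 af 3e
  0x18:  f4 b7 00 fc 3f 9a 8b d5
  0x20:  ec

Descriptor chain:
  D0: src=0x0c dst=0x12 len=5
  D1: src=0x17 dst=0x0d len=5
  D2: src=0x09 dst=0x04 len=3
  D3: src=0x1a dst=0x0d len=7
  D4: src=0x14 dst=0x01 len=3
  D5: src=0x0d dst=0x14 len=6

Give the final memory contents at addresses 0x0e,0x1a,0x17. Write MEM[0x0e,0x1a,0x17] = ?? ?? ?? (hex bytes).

MEM[0x0e,0x1a,0x17] = fc 00 9a

#0 dst[0x12+5] := {0x1a,0xeb,0xa6,0xad,0x10}
#1 dst[0x0d+5] := {0x3e,0xf4,0xb7,0x00,0xfc}
#2 dst[0x04+3] := {0x3b,0xdd,0xd3}
#3 dst[0x0d+7] := {0x00,0xfc,0x3f,0x9a,0x8b,0xd5,0xec}
#4 dst[0x01+3] := {0xa6,0xad,0x10}
#5 dst[0x14+6] := {0x00,0xfc,0x3f,0x9a,0x8b,0xd5}
query mem[0x0e]=0xfc, mem[0x1a]=0x00, mem[0x17]=0x9a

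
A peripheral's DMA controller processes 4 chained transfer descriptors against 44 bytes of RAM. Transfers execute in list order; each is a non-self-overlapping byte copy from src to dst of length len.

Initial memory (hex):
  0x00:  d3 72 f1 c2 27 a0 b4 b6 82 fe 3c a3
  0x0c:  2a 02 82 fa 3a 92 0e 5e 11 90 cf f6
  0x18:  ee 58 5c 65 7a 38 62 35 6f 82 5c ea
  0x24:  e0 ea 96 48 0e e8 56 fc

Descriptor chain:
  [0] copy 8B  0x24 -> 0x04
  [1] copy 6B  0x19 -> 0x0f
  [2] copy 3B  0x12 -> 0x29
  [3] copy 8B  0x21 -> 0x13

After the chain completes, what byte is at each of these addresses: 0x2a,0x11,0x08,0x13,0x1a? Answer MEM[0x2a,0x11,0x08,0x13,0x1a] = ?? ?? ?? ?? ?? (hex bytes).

[0] 0x24->0x04 len=8 : e0 ea 96 48 0e e8 56 fc
[1] 0x19->0x0f len=6 : 58 5c 65 7a 38 62
[2] 0x12->0x29 len=3 : 7a 38 62
[3] 0x21->0x13 len=8 : 82 5c ea e0 ea 96 48 0e
query mem[0x2a]=0x38, mem[0x11]=0x65, mem[0x08]=0x0e, mem[0x13]=0x82, mem[0x1a]=0x0e

MEM[0x2a,0x11,0x08,0x13,0x1a] = 38 65 0e 82 0e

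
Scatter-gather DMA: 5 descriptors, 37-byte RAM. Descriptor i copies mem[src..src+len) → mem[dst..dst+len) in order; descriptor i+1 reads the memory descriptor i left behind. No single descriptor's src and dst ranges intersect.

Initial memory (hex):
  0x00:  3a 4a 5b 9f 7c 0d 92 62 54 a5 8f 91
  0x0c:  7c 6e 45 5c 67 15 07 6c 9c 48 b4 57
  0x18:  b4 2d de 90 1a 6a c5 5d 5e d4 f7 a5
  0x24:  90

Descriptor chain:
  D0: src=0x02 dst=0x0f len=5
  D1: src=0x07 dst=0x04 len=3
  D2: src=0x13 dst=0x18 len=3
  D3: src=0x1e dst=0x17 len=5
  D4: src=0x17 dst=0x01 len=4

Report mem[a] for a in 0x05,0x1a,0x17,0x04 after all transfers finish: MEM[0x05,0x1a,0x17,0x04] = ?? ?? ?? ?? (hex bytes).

D0: mem[0x0f..0x13] <- [5b 9f 7c 0d 92]
D1: mem[0x04..0x06] <- [62 54 a5]
D2: mem[0x18..0x1a] <- [92 9c 48]
D3: mem[0x17..0x1b] <- [c5 5d 5e d4 f7]
D4: mem[0x01..0x04] <- [c5 5d 5e d4]
query mem[0x05]=0x54, mem[0x1a]=0xd4, mem[0x17]=0xc5, mem[0x04]=0xd4

MEM[0x05,0x1a,0x17,0x04] = 54 d4 c5 d4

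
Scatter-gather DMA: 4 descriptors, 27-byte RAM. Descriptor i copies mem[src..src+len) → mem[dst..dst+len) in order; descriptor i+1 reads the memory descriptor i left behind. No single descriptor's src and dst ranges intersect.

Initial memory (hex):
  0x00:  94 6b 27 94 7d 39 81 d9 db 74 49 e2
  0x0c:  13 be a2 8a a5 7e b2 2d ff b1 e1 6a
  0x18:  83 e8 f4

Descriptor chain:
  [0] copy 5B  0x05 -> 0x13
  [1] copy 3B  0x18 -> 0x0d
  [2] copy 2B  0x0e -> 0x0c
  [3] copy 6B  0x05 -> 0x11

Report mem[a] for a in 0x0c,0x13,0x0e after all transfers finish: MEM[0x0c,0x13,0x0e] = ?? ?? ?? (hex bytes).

  after D0: wrote 5B at 0x13 = 3981d9db74
  after D1: wrote 3B at 0x0d = 83e8f4
  after D2: wrote 2B at 0x0c = e8f4
  after D3: wrote 6B at 0x11 = 3981d9db7449
query mem[0x0c]=0xe8, mem[0x13]=0xd9, mem[0x0e]=0xe8

MEM[0x0c,0x13,0x0e] = e8 d9 e8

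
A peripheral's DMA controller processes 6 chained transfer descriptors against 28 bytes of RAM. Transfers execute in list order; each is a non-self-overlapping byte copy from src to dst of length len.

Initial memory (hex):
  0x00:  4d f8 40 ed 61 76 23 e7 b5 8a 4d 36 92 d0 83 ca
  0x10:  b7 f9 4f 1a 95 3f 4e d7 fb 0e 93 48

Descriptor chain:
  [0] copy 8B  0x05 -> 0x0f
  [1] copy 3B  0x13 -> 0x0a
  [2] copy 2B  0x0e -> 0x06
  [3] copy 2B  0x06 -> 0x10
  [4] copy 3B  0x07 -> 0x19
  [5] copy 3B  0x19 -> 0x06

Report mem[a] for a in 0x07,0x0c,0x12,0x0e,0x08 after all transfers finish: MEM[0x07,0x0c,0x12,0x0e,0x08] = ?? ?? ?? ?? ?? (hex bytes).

#0 dst[0x0f+8] := {0x76,0x23,0xe7,0xb5,0x8a,0x4d,0x36,0x92}
#1 dst[0x0a+3] := {0x8a,0x4d,0x36}
#2 dst[0x06+2] := {0x83,0x76}
#3 dst[0x10+2] := {0x83,0x76}
#4 dst[0x19+3] := {0x76,0xb5,0x8a}
#5 dst[0x06+3] := {0x76,0xb5,0x8a}
query mem[0x07]=0xb5, mem[0x0c]=0x36, mem[0x12]=0xb5, mem[0x0e]=0x83, mem[0x08]=0x8a

MEM[0x07,0x0c,0x12,0x0e,0x08] = b5 36 b5 83 8a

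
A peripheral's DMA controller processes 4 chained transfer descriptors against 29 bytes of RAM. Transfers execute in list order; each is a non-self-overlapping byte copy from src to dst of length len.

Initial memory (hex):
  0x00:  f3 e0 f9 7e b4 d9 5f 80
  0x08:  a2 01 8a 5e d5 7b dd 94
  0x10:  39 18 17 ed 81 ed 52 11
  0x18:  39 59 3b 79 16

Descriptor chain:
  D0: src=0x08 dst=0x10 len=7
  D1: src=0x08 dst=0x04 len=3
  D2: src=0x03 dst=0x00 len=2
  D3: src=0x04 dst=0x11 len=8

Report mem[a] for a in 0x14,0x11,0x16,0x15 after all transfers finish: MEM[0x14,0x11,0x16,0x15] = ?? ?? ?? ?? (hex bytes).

D0: mem[0x10..0x16] <- [a2 01 8a 5e d5 7b dd]
D1: mem[0x04..0x06] <- [a2 01 8a]
D2: mem[0x00..0x01] <- [7e a2]
D3: mem[0x11..0x18] <- [a2 01 8a 80 a2 01 8a 5e]
query mem[0x14]=0x80, mem[0x11]=0xa2, mem[0x16]=0x01, mem[0x15]=0xa2

MEM[0x14,0x11,0x16,0x15] = 80 a2 01 a2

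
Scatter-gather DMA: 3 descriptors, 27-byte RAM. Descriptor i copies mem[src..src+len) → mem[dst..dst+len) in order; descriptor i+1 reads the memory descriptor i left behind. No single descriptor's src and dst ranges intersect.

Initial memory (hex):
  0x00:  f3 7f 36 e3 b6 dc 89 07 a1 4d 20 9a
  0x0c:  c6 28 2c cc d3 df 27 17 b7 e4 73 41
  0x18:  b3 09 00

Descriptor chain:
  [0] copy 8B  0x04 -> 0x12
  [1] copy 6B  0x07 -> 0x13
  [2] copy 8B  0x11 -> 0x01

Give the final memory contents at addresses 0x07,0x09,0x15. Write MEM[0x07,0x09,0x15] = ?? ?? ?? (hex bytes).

  after D0: wrote 8B at 0x12 = b6dc8907a14d209a
  after D1: wrote 6B at 0x13 = 07a14d209ac6
  after D2: wrote 8B at 0x01 = dfb607a14d209ac6
query mem[0x07]=0x9a, mem[0x09]=0x4d, mem[0x15]=0x4d

MEM[0x07,0x09,0x15] = 9a 4d 4d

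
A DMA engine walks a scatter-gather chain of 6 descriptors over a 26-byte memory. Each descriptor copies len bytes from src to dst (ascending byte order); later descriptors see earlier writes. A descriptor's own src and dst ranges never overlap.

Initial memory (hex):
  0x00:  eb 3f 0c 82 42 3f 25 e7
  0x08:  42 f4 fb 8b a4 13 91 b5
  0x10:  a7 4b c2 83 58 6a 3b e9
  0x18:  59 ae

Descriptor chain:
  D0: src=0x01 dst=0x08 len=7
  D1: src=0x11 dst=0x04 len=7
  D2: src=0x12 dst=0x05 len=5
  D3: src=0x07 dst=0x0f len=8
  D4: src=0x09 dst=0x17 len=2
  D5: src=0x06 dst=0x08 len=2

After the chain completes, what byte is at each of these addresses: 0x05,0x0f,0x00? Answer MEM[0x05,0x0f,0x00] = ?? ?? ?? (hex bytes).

MEM[0x05,0x0f,0x00] = c2 58 eb

  after D0: wrote 7B at 0x08 = 3f0c82423f25e7
  after D1: wrote 7B at 0x04 = 4bc283586a3be9
  after D2: wrote 5B at 0x05 = c283586a3b
  after D3: wrote 8B at 0x0f = 586a3be9423f25e7
  after D4: wrote 2B at 0x17 = 3be9
  after D5: wrote 2B at 0x08 = 8358
query mem[0x05]=0xc2, mem[0x0f]=0x58, mem[0x00]=0xeb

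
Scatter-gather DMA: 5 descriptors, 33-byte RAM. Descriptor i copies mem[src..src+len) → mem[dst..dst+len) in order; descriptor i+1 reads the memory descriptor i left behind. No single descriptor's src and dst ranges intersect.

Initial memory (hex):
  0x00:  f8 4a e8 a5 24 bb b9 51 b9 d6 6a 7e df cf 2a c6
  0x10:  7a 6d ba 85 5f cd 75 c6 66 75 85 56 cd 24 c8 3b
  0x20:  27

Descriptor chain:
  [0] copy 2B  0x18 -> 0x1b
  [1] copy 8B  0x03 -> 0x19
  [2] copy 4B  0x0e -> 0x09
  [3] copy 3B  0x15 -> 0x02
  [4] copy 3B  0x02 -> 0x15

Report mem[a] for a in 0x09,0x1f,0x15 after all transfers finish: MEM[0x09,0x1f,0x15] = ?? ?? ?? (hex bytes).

#0 dst[0x1b+2] := {0x66,0x75}
#1 dst[0x19+8] := {0xa5,0x24,0xbb,0xb9,0x51,0xb9,0xd6,0x6a}
#2 dst[0x09+4] := {0x2a,0xc6,0x7a,0x6d}
#3 dst[0x02+3] := {0xcd,0x75,0xc6}
#4 dst[0x15+3] := {0xcd,0x75,0xc6}
query mem[0x09]=0x2a, mem[0x1f]=0xd6, mem[0x15]=0xcd

MEM[0x09,0x1f,0x15] = 2a d6 cd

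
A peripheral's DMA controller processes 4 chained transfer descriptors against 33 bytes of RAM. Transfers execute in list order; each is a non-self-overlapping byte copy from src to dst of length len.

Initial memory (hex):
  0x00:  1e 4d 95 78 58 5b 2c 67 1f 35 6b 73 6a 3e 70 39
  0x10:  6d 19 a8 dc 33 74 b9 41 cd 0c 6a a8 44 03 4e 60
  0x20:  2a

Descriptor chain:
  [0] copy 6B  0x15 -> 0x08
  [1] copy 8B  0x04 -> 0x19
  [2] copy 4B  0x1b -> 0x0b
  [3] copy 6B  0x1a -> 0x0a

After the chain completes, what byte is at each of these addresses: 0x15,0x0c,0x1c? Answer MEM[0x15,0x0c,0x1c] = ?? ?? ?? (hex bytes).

D0: mem[0x08..0x0d] <- [74 b9 41 cd 0c 6a]
D1: mem[0x19..0x20] <- [58 5b 2c 67 74 b9 41 cd]
D2: mem[0x0b..0x0e] <- [2c 67 74 b9]
D3: mem[0x0a..0x0f] <- [5b 2c 67 74 b9 41]
query mem[0x15]=0x74, mem[0x0c]=0x67, mem[0x1c]=0x67

MEM[0x15,0x0c,0x1c] = 74 67 67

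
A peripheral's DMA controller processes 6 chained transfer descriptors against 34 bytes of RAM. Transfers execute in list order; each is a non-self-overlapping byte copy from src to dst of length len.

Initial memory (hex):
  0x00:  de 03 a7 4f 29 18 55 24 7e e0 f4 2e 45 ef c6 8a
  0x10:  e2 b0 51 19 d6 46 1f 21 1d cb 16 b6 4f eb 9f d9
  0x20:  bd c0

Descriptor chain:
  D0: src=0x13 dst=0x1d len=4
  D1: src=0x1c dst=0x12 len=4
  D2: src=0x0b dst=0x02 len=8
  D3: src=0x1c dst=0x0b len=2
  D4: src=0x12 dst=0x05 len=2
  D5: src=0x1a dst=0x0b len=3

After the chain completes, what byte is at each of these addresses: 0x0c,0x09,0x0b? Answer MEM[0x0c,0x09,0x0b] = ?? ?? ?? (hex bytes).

[0] 0x13->0x1d len=4 : 19 d6 46 1f
[1] 0x1c->0x12 len=4 : 4f 19 d6 46
[2] 0x0b->0x02 len=8 : 2e 45 ef c6 8a e2 b0 4f
[3] 0x1c->0x0b len=2 : 4f 19
[4] 0x12->0x05 len=2 : 4f 19
[5] 0x1a->0x0b len=3 : 16 b6 4f
query mem[0x0c]=0xb6, mem[0x09]=0x4f, mem[0x0b]=0x16

MEM[0x0c,0x09,0x0b] = b6 4f 16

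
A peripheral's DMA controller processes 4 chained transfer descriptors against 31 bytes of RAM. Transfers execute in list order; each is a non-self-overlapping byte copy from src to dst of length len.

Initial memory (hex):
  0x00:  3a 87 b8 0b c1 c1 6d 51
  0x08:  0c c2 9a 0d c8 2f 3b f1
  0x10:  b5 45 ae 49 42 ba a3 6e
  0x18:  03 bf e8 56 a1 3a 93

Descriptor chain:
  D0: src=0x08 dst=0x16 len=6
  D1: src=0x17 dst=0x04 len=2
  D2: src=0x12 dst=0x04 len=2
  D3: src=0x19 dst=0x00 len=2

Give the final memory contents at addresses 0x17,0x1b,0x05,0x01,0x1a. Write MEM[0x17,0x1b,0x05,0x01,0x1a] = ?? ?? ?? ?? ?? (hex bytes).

  after D0: wrote 6B at 0x16 = 0cc29a0dc82f
  after D1: wrote 2B at 0x04 = c29a
  after D2: wrote 2B at 0x04 = ae49
  after D3: wrote 2B at 0x00 = 0dc8
query mem[0x17]=0xc2, mem[0x1b]=0x2f, mem[0x05]=0x49, mem[0x01]=0xc8, mem[0x1a]=0xc8

MEM[0x17,0x1b,0x05,0x01,0x1a] = c2 2f 49 c8 c8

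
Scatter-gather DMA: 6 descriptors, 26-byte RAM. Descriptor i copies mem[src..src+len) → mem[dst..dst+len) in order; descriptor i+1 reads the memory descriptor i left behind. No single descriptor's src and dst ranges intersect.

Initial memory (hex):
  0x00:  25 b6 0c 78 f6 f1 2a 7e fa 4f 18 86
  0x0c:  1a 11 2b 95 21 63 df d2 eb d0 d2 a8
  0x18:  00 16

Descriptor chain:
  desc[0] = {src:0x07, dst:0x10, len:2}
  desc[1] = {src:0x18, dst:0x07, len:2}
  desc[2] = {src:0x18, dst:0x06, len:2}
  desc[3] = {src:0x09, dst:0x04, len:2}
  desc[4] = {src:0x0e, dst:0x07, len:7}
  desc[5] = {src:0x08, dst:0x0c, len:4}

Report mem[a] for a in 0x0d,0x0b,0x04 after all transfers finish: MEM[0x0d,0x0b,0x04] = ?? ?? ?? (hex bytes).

[0] 0x07->0x10 len=2 : 7e fa
[1] 0x18->0x07 len=2 : 00 16
[2] 0x18->0x06 len=2 : 00 16
[3] 0x09->0x04 len=2 : 4f 18
[4] 0x0e->0x07 len=7 : 2b 95 7e fa df d2 eb
[5] 0x08->0x0c len=4 : 95 7e fa df
query mem[0x0d]=0x7e, mem[0x0b]=0xdf, mem[0x04]=0x4f

MEM[0x0d,0x0b,0x04] = 7e df 4f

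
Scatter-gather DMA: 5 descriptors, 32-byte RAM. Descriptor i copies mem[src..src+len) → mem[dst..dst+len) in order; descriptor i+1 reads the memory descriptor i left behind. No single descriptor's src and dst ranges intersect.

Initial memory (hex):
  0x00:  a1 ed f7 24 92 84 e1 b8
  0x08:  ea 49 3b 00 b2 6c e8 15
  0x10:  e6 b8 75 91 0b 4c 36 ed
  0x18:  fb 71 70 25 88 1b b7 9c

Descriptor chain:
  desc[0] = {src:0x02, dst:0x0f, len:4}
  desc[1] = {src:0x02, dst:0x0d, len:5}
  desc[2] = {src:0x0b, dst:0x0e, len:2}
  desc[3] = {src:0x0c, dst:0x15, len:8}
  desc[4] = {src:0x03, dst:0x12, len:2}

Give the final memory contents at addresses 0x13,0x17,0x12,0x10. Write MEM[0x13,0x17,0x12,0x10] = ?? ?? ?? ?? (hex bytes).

#0 dst[0x0f+4] := {0xf7,0x24,0x92,0x84}
#1 dst[0x0d+5] := {0xf7,0x24,0x92,0x84,0xe1}
#2 dst[0x0e+2] := {0x00,0xb2}
#3 dst[0x15+8] := {0xb2,0xf7,0x00,0xb2,0x84,0xe1,0x84,0x91}
#4 dst[0x12+2] := {0x24,0x92}
query mem[0x13]=0x92, mem[0x17]=0x00, mem[0x12]=0x24, mem[0x10]=0x84

MEM[0x13,0x17,0x12,0x10] = 92 00 24 84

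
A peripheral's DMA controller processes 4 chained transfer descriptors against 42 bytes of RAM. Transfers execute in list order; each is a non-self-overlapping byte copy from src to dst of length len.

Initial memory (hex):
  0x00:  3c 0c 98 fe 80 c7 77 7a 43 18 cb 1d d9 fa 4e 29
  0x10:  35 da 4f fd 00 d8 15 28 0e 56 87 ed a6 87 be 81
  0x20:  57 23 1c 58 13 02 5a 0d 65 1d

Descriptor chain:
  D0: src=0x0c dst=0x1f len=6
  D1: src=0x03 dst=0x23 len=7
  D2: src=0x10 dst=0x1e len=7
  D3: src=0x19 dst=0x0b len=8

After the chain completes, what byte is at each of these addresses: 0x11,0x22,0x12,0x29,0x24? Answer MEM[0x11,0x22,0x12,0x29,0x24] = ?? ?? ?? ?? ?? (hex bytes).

MEM[0x11,0x22,0x12,0x29,0x24] = da 00 4f 18 15

[0] 0x0c->0x1f len=6 : d9 fa 4e 29 35 da
[1] 0x03->0x23 len=7 : fe 80 c7 77 7a 43 18
[2] 0x10->0x1e len=7 : 35 da 4f fd 00 d8 15
[3] 0x19->0x0b len=8 : 56 87 ed a6 87 35 da 4f
query mem[0x11]=0xda, mem[0x22]=0x00, mem[0x12]=0x4f, mem[0x29]=0x18, mem[0x24]=0x15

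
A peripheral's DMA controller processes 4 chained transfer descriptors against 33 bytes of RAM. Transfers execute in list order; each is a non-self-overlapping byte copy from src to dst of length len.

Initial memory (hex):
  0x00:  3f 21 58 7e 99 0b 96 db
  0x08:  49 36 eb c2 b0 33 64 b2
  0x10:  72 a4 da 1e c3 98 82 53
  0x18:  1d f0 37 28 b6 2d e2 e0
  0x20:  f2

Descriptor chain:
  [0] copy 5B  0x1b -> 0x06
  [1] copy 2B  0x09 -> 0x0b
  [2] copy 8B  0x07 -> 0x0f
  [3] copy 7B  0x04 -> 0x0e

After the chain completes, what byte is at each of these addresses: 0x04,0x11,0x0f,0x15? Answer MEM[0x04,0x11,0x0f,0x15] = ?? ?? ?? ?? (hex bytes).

MEM[0x04,0x11,0x0f,0x15] = 99 b6 0b 33

  after D0: wrote 5B at 0x06 = 28b62de2e0
  after D1: wrote 2B at 0x0b = e2e0
  after D2: wrote 8B at 0x0f = b62de2e0e2e03364
  after D3: wrote 7B at 0x0e = 990b28b62de2e0
query mem[0x04]=0x99, mem[0x11]=0xb6, mem[0x0f]=0x0b, mem[0x15]=0x33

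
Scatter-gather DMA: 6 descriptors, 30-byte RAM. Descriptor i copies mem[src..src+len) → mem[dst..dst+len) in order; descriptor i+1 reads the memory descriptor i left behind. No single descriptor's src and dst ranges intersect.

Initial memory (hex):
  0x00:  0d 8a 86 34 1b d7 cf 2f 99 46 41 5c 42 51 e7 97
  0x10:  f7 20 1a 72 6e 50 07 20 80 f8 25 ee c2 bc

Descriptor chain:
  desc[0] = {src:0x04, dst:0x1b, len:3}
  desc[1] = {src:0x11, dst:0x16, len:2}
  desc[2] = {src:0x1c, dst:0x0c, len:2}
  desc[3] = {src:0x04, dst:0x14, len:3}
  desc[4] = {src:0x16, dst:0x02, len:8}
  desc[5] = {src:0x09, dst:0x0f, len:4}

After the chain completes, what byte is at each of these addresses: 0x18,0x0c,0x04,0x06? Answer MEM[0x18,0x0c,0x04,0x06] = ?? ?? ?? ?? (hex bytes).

D0: mem[0x1b..0x1d] <- [1b d7 cf]
D1: mem[0x16..0x17] <- [20 1a]
D2: mem[0x0c..0x0d] <- [d7 cf]
D3: mem[0x14..0x16] <- [1b d7 cf]
D4: mem[0x02..0x09] <- [cf 1a 80 f8 25 1b d7 cf]
D5: mem[0x0f..0x12] <- [cf 41 5c d7]
query mem[0x18]=0x80, mem[0x0c]=0xd7, mem[0x04]=0x80, mem[0x06]=0x25

MEM[0x18,0x0c,0x04,0x06] = 80 d7 80 25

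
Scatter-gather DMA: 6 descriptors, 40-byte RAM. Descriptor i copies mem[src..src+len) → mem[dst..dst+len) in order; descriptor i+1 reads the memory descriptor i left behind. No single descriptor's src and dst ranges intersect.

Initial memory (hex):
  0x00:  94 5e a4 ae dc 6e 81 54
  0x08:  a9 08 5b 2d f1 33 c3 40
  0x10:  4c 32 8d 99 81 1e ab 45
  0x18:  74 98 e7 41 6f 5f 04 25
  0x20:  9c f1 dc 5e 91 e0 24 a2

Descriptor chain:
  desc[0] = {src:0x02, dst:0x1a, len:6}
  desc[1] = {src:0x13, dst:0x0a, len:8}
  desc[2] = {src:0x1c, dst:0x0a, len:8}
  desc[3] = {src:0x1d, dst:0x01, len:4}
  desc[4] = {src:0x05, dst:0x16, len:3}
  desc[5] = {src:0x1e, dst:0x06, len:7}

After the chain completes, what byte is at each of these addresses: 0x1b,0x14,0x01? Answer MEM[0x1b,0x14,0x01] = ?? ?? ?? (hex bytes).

  after D0: wrote 6B at 0x1a = a4aedc6e8154
  after D1: wrote 8B at 0x0a = 99811eab457498a4
  after D2: wrote 8B at 0x0a = dc6e81549cf1dc5e
  after D3: wrote 4B at 0x01 = 6e81549c
  after D4: wrote 3B at 0x16 = 6e8154
  after D5: wrote 7B at 0x06 = 81549cf1dc5e91
query mem[0x1b]=0xae, mem[0x14]=0x81, mem[0x01]=0x6e

MEM[0x1b,0x14,0x01] = ae 81 6e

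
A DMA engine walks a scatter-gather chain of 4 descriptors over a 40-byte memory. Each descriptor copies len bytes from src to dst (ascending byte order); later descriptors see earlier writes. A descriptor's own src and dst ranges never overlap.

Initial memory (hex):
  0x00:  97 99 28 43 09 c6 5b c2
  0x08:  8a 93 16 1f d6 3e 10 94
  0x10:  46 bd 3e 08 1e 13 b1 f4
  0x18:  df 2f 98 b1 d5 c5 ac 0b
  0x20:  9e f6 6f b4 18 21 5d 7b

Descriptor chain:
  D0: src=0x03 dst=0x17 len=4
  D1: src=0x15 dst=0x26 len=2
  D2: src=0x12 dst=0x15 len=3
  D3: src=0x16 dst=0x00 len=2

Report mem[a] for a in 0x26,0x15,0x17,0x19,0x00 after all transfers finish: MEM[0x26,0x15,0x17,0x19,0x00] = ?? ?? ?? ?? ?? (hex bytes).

#0 dst[0x17+4] := {0x43,0x09,0xc6,0x5b}
#1 dst[0x26+2] := {0x13,0xb1}
#2 dst[0x15+3] := {0x3e,0x08,0x1e}
#3 dst[0x00+2] := {0x08,0x1e}
query mem[0x26]=0x13, mem[0x15]=0x3e, mem[0x17]=0x1e, mem[0x19]=0xc6, mem[0x00]=0x08

MEM[0x26,0x15,0x17,0x19,0x00] = 13 3e 1e c6 08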